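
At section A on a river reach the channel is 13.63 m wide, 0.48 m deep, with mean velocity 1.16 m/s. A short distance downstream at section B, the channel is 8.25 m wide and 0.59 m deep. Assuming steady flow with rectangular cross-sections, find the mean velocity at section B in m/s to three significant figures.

1.56 m/s

Q = A₁V₁ = (13.63×0.48) × 1.16 = 7.589 m³/s
A₂ = 8.25 × 0.59 = 4.868 m²
V₂ = Q/A₂ = 7.589/4.868 = 1.559 m/s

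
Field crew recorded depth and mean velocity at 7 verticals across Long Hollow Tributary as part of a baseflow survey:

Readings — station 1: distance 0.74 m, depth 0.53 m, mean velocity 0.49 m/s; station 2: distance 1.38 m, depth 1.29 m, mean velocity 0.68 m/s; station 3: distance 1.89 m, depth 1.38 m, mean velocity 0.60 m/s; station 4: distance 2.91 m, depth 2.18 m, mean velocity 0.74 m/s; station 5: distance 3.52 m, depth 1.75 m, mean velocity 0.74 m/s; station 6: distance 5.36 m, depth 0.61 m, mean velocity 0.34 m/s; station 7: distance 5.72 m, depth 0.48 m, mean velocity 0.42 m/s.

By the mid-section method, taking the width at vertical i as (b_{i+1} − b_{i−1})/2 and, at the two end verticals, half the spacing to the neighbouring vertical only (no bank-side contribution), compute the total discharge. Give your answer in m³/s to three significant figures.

w_1 = (1.38 − 0.74)/2 = 0.32 m; q_1 = 0.49 × 0.53 × 0.32 = 0.08310 m³/s
w_2 = (1.89 − 0.74)/2 = 0.575 m; q_2 = 0.68 × 1.29 × 0.575 = 0.5044 m³/s
w_3 = (2.91 − 1.38)/2 = 0.765 m; q_3 = 0.60 × 1.38 × 0.765 = 0.6334 m³/s
w_4 = (3.52 − 1.89)/2 = 0.815 m; q_4 = 0.74 × 2.18 × 0.815 = 1.315 m³/s
w_5 = (5.36 − 2.91)/2 = 1.225 m; q_5 = 0.74 × 1.75 × 1.225 = 1.586 m³/s
w_6 = (5.72 − 3.52)/2 = 1.1 m; q_6 = 0.34 × 0.61 × 1.1 = 0.2281 m³/s
w_7 = (5.72 − 5.36)/2 = 0.18 m; q_7 = 0.42 × 0.48 × 0.18 = 0.03629 m³/s
Q = Σ qᵢ = 4.386 m³/s

4.39 m³/s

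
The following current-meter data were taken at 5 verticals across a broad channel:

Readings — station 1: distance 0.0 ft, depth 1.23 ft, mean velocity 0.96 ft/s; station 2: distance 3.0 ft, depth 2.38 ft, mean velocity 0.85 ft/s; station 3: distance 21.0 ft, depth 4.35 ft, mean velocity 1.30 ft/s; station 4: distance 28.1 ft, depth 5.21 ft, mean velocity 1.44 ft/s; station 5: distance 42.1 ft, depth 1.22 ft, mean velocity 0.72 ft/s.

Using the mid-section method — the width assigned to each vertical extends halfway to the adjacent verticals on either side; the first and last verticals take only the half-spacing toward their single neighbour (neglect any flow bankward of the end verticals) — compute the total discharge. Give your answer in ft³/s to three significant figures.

179 ft³/s

w_1 = (3.0 − 0.0)/2 = 1.5 ft; q_1 = 0.96 × 1.23 × 1.5 = 1.771 ft³/s
w_2 = (21.0 − 0.0)/2 = 10.5 ft; q_2 = 0.85 × 2.38 × 10.5 = 21.24 ft³/s
w_3 = (28.1 − 3.0)/2 = 12.55 ft; q_3 = 1.30 × 4.35 × 12.55 = 70.97 ft³/s
w_4 = (42.1 − 21.0)/2 = 10.55 ft; q_4 = 1.44 × 5.21 × 10.55 = 79.15 ft³/s
w_5 = (42.1 − 28.1)/2 = 7 ft; q_5 = 0.72 × 1.22 × 7 = 6.149 ft³/s
Q = Σ qᵢ = 179.3 ft³/s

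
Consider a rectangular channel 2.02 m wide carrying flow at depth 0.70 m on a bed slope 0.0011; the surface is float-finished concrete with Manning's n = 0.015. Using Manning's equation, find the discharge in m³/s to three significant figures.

A = b·y = 2.02 × 0.70 = 1.414 m²
P = b + 2y = 2.02 + 2×0.70 = 3.420 m
R = A/P = 1.414/3.420 = 0.4135 m
Q = (1/n)·A·R^(2/3)·S^(1/2) = (1/0.015) × 1.414 × 0.4135^(2/3) × 0.0011^(1/2) = 1.735 m³/s

1.74 m³/s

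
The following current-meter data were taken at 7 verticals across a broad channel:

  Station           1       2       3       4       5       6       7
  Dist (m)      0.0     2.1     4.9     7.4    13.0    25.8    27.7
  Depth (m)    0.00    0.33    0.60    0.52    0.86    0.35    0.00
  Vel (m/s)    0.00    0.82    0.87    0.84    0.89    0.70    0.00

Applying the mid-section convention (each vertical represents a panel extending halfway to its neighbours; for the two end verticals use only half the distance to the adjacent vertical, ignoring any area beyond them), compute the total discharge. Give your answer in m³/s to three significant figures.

w_2 = (4.9 − 0.0)/2 = 2.45 m; q_2 = 0.82 × 0.33 × 2.45 = 0.6630 m³/s
w_3 = (7.4 − 2.1)/2 = 2.65 m; q_3 = 0.87 × 0.60 × 2.65 = 1.383 m³/s
w_4 = (13.0 − 4.9)/2 = 4.05 m; q_4 = 0.84 × 0.52 × 4.05 = 1.769 m³/s
w_5 = (25.8 − 7.4)/2 = 9.2 m; q_5 = 0.89 × 0.86 × 9.2 = 7.042 m³/s
w_6 = (27.7 − 13.0)/2 = 7.35 m; q_6 = 0.70 × 0.35 × 7.35 = 1.801 m³/s
Stations 1, 7 contribute zero (depth or velocity is 0).
Q = Σ qᵢ = 12.66 m³/s

12.7 m³/s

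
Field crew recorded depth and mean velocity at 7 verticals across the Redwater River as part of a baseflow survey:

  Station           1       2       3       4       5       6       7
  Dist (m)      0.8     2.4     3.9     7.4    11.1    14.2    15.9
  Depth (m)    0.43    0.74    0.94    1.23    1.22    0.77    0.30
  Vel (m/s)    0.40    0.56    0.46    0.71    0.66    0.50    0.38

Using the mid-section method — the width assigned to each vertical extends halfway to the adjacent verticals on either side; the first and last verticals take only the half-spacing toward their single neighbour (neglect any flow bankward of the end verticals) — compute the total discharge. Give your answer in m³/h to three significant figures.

31500 m³/h

w_1 = (2.4 − 0.8)/2 = 0.8 m; q_1 = 0.40 × 0.43 × 0.8 = 0.1376 m³/s
w_2 = (3.9 − 0.8)/2 = 1.55 m; q_2 = 0.56 × 0.74 × 1.55 = 0.6423 m³/s
w_3 = (7.4 − 2.4)/2 = 2.5 m; q_3 = 0.46 × 0.94 × 2.5 = 1.081 m³/s
w_4 = (11.1 − 3.9)/2 = 3.6 m; q_4 = 0.71 × 1.23 × 3.6 = 3.144 m³/s
w_5 = (14.2 − 7.4)/2 = 3.4 m; q_5 = 0.66 × 1.22 × 3.4 = 2.738 m³/s
w_6 = (15.9 − 11.1)/2 = 2.4 m; q_6 = 0.50 × 0.77 × 2.4 = 0.9240 m³/s
w_7 = (15.9 − 14.2)/2 = 0.85 m; q_7 = 0.38 × 0.30 × 0.85 = 0.09690 m³/s
Q = Σ qᵢ = 8.763 m³/s
= 8.763 × 3600 = 31550 m³/h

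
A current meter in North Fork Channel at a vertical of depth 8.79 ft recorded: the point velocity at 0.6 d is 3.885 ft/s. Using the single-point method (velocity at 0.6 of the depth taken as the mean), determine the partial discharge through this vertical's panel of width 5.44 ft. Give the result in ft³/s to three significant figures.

v̄ = v₀.₆ = 3.885 ft/s
q = v̄ × d × w = 3.885 × 8.79 × 5.44 = 185.8 ft³/s

186 ft³/s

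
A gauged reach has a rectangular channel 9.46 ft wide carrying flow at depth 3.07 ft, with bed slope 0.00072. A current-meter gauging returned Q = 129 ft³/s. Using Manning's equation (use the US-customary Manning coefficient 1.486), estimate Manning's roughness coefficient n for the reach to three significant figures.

A = b·y = 9.46 × 3.07 = 29.04 ft²
P = b + 2y = 9.46 + 2×3.07 = 15.60 ft
R = A/P = 29.04/15.60 = 1.862 ft
n = (1.486/Q)·A·R^(2/3)·S^(1/2) = (1.486/129) × 29.04 × 1.513 × 0.02683 = 0.01359

0.0136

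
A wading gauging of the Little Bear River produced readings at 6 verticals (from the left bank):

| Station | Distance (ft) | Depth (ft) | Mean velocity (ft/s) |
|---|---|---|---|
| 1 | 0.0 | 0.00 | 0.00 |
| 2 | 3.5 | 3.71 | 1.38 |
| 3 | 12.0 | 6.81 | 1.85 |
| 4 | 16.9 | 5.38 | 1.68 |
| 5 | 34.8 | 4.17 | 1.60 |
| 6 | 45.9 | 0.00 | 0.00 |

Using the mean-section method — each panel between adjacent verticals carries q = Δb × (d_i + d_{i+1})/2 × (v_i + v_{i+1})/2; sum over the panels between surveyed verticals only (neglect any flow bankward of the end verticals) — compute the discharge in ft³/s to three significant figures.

Panel 1-2: Δb = 3.5 ft, d̄ = (0.00+3.71)/2 = 1.855, v̄ = (0.00+1.38)/2 = 0.69 → q = 3.5×1.855×0.69 = 4.480 ft³/s
Panel 2-3: Δb = 8.5 ft, d̄ = (3.71+6.81)/2 = 5.26, v̄ = (1.38+1.85)/2 = 1.615 → q = 8.5×5.26×1.615 = 72.21 ft³/s
Panel 3-4: Δb = 4.9 ft, d̄ = (6.81+5.38)/2 = 6.095, v̄ = (1.85+1.68)/2 = 1.765 → q = 4.9×6.095×1.765 = 52.71 ft³/s
Panel 4-5: Δb = 17.9 ft, d̄ = (5.38+4.17)/2 = 4.775, v̄ = (1.68+1.60)/2 = 1.64 → q = 17.9×4.775×1.64 = 140.2 ft³/s
Panel 5-6: Δb = 11.1 ft, d̄ = (4.17+0.00)/2 = 2.085, v̄ = (1.60+0.00)/2 = 0.8 → q = 11.1×2.085×0.8 = 18.51 ft³/s
Q = Σ q = 288.1 ft³/s

288 ft³/s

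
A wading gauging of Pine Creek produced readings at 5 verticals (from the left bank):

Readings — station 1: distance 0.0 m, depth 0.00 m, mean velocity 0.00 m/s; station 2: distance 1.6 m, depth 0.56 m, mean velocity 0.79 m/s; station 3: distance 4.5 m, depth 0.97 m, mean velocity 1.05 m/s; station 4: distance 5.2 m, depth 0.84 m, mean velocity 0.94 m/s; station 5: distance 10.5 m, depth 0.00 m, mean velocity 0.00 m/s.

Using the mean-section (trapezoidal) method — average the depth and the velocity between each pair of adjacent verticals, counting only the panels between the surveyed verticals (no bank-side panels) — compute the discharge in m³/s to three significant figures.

3.89 m³/s

Panel 1-2: Δb = 1.6 m, d̄ = (0.00+0.56)/2 = 0.28, v̄ = (0.00+0.79)/2 = 0.395 → q = 1.6×0.28×0.395 = 0.1770 m³/s
Panel 2-3: Δb = 2.9 m, d̄ = (0.56+0.97)/2 = 0.765, v̄ = (0.79+1.05)/2 = 0.92 → q = 2.9×0.765×0.92 = 2.041 m³/s
Panel 3-4: Δb = 0.7 m, d̄ = (0.97+0.84)/2 = 0.905, v̄ = (1.05+0.94)/2 = 0.995 → q = 0.7×0.905×0.995 = 0.6303 m³/s
Panel 4-5: Δb = 5.3 m, d̄ = (0.84+0.00)/2 = 0.42, v̄ = (0.94+0.00)/2 = 0.47 → q = 5.3×0.42×0.47 = 1.046 m³/s
Q = Σ q = 3.895 m³/s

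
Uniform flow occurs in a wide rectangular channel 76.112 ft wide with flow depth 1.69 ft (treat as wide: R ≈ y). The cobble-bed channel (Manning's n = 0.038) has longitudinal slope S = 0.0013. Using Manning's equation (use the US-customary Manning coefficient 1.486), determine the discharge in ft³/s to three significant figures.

257 ft³/s

A = b·y = 76.112 × 1.69 = 128.6 ft²
Wide channel: R ≈ y = 1.69 ft
Q = (1.486/n)·A·R^(2/3)·S^(1/2) = (1.486/0.038) × 128.6 × 1.690^(2/3) × 0.0013^(1/2) = 257.3 ft³/s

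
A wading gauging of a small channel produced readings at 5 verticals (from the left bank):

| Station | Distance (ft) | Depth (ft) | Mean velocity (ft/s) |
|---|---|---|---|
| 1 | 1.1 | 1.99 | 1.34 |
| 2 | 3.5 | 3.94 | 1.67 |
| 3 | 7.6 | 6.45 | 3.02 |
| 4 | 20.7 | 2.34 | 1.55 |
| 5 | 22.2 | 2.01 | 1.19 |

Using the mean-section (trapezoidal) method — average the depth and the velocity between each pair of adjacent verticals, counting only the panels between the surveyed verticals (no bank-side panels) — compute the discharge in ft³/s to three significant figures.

197 ft³/s

Panel 1-2: Δb = 2.4 ft, d̄ = (1.99+3.94)/2 = 2.965, v̄ = (1.34+1.67)/2 = 1.505 → q = 2.4×2.965×1.505 = 10.71 ft³/s
Panel 2-3: Δb = 4.1 ft, d̄ = (3.94+6.45)/2 = 5.195, v̄ = (1.67+3.02)/2 = 2.345 → q = 4.1×5.195×2.345 = 49.95 ft³/s
Panel 3-4: Δb = 13.1 ft, d̄ = (6.45+2.34)/2 = 4.395, v̄ = (3.02+1.55)/2 = 2.285 → q = 13.1×4.395×2.285 = 131.6 ft³/s
Panel 4-5: Δb = 1.5 ft, d̄ = (2.34+2.01)/2 = 2.175, v̄ = (1.55+1.19)/2 = 1.37 → q = 1.5×2.175×1.37 = 4.470 ft³/s
Q = Σ q = 196.7 ft³/s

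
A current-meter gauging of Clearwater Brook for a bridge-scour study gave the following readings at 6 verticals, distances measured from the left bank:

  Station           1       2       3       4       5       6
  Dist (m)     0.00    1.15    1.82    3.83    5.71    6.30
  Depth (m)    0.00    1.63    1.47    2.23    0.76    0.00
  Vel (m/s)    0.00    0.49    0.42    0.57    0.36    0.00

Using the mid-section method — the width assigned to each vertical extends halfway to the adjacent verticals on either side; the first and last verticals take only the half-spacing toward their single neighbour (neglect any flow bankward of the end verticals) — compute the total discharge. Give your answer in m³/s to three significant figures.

4.36 m³/s

w_2 = (1.82 − 0.00)/2 = 0.91 m; q_2 = 0.49 × 1.63 × 0.91 = 0.7268 m³/s
w_3 = (3.83 − 1.15)/2 = 1.34 m; q_3 = 0.42 × 1.47 × 1.34 = 0.8273 m³/s
w_4 = (5.71 − 1.82)/2 = 1.945 m; q_4 = 0.57 × 2.23 × 1.945 = 2.472 m³/s
w_5 = (6.30 − 3.83)/2 = 1.235 m; q_5 = 0.36 × 0.76 × 1.235 = 0.3379 m³/s
Stations 1, 6 contribute zero (depth or velocity is 0).
Q = Σ qᵢ = 4.364 m³/s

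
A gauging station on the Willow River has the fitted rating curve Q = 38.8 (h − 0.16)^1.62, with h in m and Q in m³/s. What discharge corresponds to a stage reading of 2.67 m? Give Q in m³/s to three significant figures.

Q = 38.8 × (2.67 − 0.16)^1.62 = 38.8 × 2.51^1.62 = 172.3 m³/s

172 m³/s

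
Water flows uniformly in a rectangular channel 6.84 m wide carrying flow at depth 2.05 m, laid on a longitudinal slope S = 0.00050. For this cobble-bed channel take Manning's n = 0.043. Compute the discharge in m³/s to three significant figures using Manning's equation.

A = b·y = 6.84 × 2.05 = 14.02 m²
P = b + 2y = 6.84 + 2×2.05 = 10.94 m
R = A/P = 14.02/10.94 = 1.282 m
Q = (1/n)·A·R^(2/3)·S^(1/2) = (1/0.043) × 14.02 × 1.282^(2/3) × 0.00050^(1/2) = 8.604 m³/s

8.60 m³/s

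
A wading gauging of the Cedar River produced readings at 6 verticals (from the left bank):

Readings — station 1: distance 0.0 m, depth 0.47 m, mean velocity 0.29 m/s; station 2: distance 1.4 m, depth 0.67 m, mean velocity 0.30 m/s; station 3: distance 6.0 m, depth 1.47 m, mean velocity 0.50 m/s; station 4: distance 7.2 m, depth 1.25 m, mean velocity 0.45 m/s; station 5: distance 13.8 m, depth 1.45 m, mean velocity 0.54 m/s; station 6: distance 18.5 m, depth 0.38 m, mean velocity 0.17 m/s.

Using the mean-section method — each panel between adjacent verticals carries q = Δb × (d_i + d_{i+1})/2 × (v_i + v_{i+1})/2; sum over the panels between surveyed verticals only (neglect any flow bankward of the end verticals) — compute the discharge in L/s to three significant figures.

Panel 1-2: Δb = 1.4 m, d̄ = (0.47+0.67)/2 = 0.57, v̄ = (0.29+0.30)/2 = 0.295 → q = 1.4×0.57×0.295 = 0.2354 m³/s
Panel 2-3: Δb = 4.6 m, d̄ = (0.67+1.47)/2 = 1.07, v̄ = (0.30+0.50)/2 = 0.4 → q = 4.6×1.07×0.4 = 1.969 m³/s
Panel 3-4: Δb = 1.2 m, d̄ = (1.47+1.25)/2 = 1.36, v̄ = (0.50+0.45)/2 = 0.475 → q = 1.2×1.36×0.475 = 0.7752 m³/s
Panel 4-5: Δb = 6.6 m, d̄ = (1.25+1.45)/2 = 1.35, v̄ = (0.45+0.54)/2 = 0.495 → q = 6.6×1.35×0.495 = 4.410 m³/s
Panel 5-6: Δb = 4.7 m, d̄ = (1.45+0.38)/2 = 0.915, v̄ = (0.54+0.17)/2 = 0.355 → q = 4.7×0.915×0.355 = 1.527 m³/s
Q = Σ q = 8.917 m³/s
= 8.917 × 1000 = 8917 L/s

8920 L/s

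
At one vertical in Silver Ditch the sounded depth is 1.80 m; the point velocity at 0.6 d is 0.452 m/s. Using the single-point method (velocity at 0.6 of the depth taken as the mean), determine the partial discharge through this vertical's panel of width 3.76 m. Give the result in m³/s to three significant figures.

v̄ = v₀.₆ = 0.452 m/s
q = v̄ × d × w = 0.4520 × 1.80 × 3.76 = 3.059 m³/s

3.06 m³/s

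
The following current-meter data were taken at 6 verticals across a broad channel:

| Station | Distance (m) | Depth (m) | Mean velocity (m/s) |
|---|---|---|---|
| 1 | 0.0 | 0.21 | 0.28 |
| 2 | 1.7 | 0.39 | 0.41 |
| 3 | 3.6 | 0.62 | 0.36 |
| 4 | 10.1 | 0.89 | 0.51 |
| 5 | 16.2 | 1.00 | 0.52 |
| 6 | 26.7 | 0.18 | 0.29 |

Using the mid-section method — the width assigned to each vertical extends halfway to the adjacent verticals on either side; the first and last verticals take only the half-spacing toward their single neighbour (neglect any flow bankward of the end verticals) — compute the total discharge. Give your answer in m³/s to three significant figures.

w_1 = (1.7 − 0.0)/2 = 0.85 m; q_1 = 0.28 × 0.21 × 0.85 = 0.04998 m³/s
w_2 = (3.6 − 0.0)/2 = 1.8 m; q_2 = 0.41 × 0.39 × 1.8 = 0.2878 m³/s
w_3 = (10.1 − 1.7)/2 = 4.2 m; q_3 = 0.36 × 0.62 × 4.2 = 0.9374 m³/s
w_4 = (16.2 − 3.6)/2 = 6.3 m; q_4 = 0.51 × 0.89 × 6.3 = 2.860 m³/s
w_5 = (26.7 − 10.1)/2 = 8.3 m; q_5 = 0.52 × 1.00 × 8.3 = 4.316 m³/s
w_6 = (26.7 − 16.2)/2 = 5.25 m; q_6 = 0.29 × 0.18 × 5.25 = 0.2741 m³/s
Q = Σ qᵢ = 8.725 m³/s

8.72 m³/s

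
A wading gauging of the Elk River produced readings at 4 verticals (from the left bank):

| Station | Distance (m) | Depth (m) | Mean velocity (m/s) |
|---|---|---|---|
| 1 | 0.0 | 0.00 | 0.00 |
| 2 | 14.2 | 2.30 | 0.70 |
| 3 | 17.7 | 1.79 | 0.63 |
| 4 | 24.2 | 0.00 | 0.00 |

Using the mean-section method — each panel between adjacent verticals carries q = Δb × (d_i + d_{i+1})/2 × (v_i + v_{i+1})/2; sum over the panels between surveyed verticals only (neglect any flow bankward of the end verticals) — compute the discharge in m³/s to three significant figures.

12.3 m³/s

Panel 1-2: Δb = 14.2 m, d̄ = (0.00+2.30)/2 = 1.15, v̄ = (0.00+0.70)/2 = 0.35 → q = 14.2×1.15×0.35 = 5.716 m³/s
Panel 2-3: Δb = 3.5 m, d̄ = (2.30+1.79)/2 = 2.045, v̄ = (0.70+0.63)/2 = 0.665 → q = 3.5×2.045×0.665 = 4.760 m³/s
Panel 3-4: Δb = 6.5 m, d̄ = (1.79+0.00)/2 = 0.895, v̄ = (0.63+0.00)/2 = 0.315 → q = 6.5×0.895×0.315 = 1.833 m³/s
Q = Σ q = 12.31 m³/s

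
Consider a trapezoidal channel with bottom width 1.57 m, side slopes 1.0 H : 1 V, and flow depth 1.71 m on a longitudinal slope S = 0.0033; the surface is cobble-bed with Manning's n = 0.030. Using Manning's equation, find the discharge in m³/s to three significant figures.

A = (b + z·y)·y = (1.57 + 1.0×1.71)×1.71 = 5.609 m²
P = b + 2y√(1+z²) = 1.57 + 2×1.71×√(1+1.0²) = 6.407 m
R = A/P = 5.609/6.407 = 0.8755 m
Q = (1/n)·A·R^(2/3)·S^(1/2) = (1/0.030) × 5.609 × 0.8755^(2/3) × 0.0033^(1/2) = 9.829 m³/s

9.83 m³/s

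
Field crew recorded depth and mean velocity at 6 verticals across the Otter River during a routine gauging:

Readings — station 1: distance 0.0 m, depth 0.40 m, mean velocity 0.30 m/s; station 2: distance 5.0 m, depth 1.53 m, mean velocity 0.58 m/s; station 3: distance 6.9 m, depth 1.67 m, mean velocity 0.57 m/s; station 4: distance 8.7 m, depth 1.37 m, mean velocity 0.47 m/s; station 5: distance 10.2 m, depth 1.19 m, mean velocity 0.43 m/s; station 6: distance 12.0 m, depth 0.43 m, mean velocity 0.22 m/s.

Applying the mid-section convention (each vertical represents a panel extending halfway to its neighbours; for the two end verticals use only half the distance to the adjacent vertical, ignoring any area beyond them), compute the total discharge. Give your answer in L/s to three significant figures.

7110 L/s

w_1 = (5.0 − 0.0)/2 = 2.5 m; q_1 = 0.30 × 0.40 × 2.5 = 0.3000 m³/s
w_2 = (6.9 − 0.0)/2 = 3.45 m; q_2 = 0.58 × 1.53 × 3.45 = 3.062 m³/s
w_3 = (8.7 − 5.0)/2 = 1.85 m; q_3 = 0.57 × 1.67 × 1.85 = 1.761 m³/s
w_4 = (10.2 − 6.9)/2 = 1.65 m; q_4 = 0.47 × 1.37 × 1.65 = 1.062 m³/s
w_5 = (12.0 − 8.7)/2 = 1.65 m; q_5 = 0.43 × 1.19 × 1.65 = 0.8443 m³/s
w_6 = (12.0 − 10.2)/2 = 0.9 m; q_6 = 0.22 × 0.43 × 0.9 = 0.08514 m³/s
Q = Σ qᵢ = 7.114 m³/s
= 7.114 × 1000 = 7114 L/s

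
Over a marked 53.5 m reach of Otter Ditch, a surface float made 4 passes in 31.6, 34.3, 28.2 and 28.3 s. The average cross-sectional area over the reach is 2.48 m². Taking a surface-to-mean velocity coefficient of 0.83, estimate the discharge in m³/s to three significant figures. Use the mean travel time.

3.60 m³/s

t̄ = (31.6 + 34.3 + 28.2 + 28.3) / 4 = 30.6 s
v_surface = L / t̄ = 53.5 / 30.6 = 1.748 m/s
v_mean = 0.83 × 1.748 = 1.451 m/s
Q = A × v_mean = 2.48 × 1.451 = 3.599 m³/s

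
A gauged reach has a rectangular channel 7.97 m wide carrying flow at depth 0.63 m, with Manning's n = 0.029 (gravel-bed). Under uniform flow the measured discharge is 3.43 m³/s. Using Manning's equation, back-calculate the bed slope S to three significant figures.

A = b·y = 7.97 × 0.63 = 5.021 m²
P = b + 2y = 7.97 + 2×0.63 = 9.230 m
R = A/P = 5.021/9.230 = 0.5440 m
S = (Q·n / (1·A·R^(2/3)))² = (3.43×0.029 / (1×5.021×0.6664))² = 0.0008837

0.000884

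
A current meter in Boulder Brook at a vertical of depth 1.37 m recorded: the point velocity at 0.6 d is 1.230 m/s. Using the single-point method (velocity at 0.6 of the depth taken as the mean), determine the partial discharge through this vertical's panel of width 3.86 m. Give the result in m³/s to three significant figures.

v̄ = v₀.₆ = 1.230 m/s
q = v̄ × d × w = 1.230 × 1.37 × 3.86 = 6.504 m³/s

6.50 m³/s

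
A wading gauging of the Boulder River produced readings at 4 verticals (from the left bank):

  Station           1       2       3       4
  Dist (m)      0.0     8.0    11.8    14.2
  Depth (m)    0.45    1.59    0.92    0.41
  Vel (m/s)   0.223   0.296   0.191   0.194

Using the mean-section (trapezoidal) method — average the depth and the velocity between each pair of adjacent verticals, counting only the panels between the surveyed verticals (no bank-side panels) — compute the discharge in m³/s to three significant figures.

Panel 1-2: Δb = 8 m, d̄ = (0.45+1.59)/2 = 1.02, v̄ = (0.223+0.296)/2 = 0.2595 → q = 8×1.02×0.2595 = 2.118 m³/s
Panel 2-3: Δb = 3.8 m, d̄ = (1.59+0.92)/2 = 1.255, v̄ = (0.296+0.191)/2 = 0.2435 → q = 3.8×1.255×0.2435 = 1.161 m³/s
Panel 3-4: Δb = 2.4 m, d̄ = (0.92+0.41)/2 = 0.665, v̄ = (0.191+0.194)/2 = 0.1925 → q = 2.4×0.665×0.1925 = 0.3072 m³/s
Q = Σ q = 3.586 m³/s

3.59 m³/s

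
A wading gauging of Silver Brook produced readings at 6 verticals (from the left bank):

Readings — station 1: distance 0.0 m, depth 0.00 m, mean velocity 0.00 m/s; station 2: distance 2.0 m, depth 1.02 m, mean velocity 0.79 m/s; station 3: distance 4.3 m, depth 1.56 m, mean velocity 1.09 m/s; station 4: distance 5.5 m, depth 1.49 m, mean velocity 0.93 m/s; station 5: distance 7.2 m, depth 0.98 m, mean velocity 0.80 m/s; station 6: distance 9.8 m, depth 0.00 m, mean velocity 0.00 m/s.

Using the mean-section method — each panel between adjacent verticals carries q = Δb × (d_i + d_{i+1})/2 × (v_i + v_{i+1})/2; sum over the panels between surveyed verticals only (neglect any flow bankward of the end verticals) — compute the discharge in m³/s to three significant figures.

Panel 1-2: Δb = 2 m, d̄ = (0.00+1.02)/2 = 0.51, v̄ = (0.00+0.79)/2 = 0.395 → q = 2×0.51×0.395 = 0.4029 m³/s
Panel 2-3: Δb = 2.3 m, d̄ = (1.02+1.56)/2 = 1.29, v̄ = (0.79+1.09)/2 = 0.94 → q = 2.3×1.29×0.94 = 2.789 m³/s
Panel 3-4: Δb = 1.2 m, d̄ = (1.56+1.49)/2 = 1.525, v̄ = (1.09+0.93)/2 = 1.01 → q = 1.2×1.525×1.01 = 1.848 m³/s
Panel 4-5: Δb = 1.7 m, d̄ = (1.49+0.98)/2 = 1.235, v̄ = (0.93+0.80)/2 = 0.865 → q = 1.7×1.235×0.865 = 1.816 m³/s
Panel 5-6: Δb = 2.6 m, d̄ = (0.98+0.00)/2 = 0.49, v̄ = (0.80+0.00)/2 = 0.4 → q = 2.6×0.49×0.4 = 0.5096 m³/s
Q = Σ q = 7.366 m³/s

7.37 m³/s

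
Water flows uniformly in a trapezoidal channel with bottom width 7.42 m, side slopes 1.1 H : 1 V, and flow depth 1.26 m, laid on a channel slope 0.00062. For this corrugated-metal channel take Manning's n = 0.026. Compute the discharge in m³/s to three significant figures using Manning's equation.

10.6 m³/s

A = (b + z·y)·y = (7.42 + 1.1×1.26)×1.26 = 11.10 m²
P = b + 2y√(1+z²) = 7.42 + 2×1.26×√(1+1.1²) = 11.17 m
R = A/P = 11.10/11.17 = 0.9937 m
Q = (1/n)·A·R^(2/3)·S^(1/2) = (1/0.026) × 11.10 × 0.9937^(2/3) × 0.00062^(1/2) = 10.58 m³/s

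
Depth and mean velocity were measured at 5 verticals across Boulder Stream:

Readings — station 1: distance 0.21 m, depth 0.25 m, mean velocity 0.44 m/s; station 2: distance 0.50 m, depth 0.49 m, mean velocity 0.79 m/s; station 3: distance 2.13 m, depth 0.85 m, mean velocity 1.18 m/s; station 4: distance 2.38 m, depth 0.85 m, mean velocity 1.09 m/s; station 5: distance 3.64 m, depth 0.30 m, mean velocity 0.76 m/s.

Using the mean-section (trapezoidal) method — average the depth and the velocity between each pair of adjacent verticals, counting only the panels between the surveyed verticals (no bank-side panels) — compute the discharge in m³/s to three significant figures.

2.05 m³/s

Panel 1-2: Δb = 0.29 m, d̄ = (0.25+0.49)/2 = 0.37, v̄ = (0.44+0.79)/2 = 0.615 → q = 0.29×0.37×0.615 = 0.06599 m³/s
Panel 2-3: Δb = 1.63 m, d̄ = (0.49+0.85)/2 = 0.67, v̄ = (0.79+1.18)/2 = 0.985 → q = 1.63×0.67×0.985 = 1.076 m³/s
Panel 3-4: Δb = 0.25 m, d̄ = (0.85+0.85)/2 = 0.85, v̄ = (1.18+1.09)/2 = 1.135 → q = 0.25×0.85×1.135 = 0.2412 m³/s
Panel 4-5: Δb = 1.26 m, d̄ = (0.85+0.30)/2 = 0.575, v̄ = (1.09+0.76)/2 = 0.925 → q = 1.26×0.575×0.925 = 0.6702 m³/s
Q = Σ q = 2.053 m³/s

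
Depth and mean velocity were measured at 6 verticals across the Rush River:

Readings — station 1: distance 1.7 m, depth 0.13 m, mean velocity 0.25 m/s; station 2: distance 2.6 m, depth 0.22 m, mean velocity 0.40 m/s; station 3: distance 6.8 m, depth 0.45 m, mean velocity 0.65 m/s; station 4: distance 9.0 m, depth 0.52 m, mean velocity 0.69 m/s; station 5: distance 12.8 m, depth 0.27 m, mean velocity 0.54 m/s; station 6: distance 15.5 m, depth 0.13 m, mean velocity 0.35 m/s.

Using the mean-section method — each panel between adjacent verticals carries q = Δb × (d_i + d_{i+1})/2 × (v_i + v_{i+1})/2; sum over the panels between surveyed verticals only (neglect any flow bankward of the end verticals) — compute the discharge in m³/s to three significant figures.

Panel 1-2: Δb = 0.9 m, d̄ = (0.13+0.22)/2 = 0.175, v̄ = (0.25+0.40)/2 = 0.325 → q = 0.9×0.175×0.325 = 0.05119 m³/s
Panel 2-3: Δb = 4.2 m, d̄ = (0.22+0.45)/2 = 0.335, v̄ = (0.40+0.65)/2 = 0.525 → q = 4.2×0.335×0.525 = 0.7387 m³/s
Panel 3-4: Δb = 2.2 m, d̄ = (0.45+0.52)/2 = 0.485, v̄ = (0.65+0.69)/2 = 0.67 → q = 2.2×0.485×0.67 = 0.7149 m³/s
Panel 4-5: Δb = 3.8 m, d̄ = (0.52+0.27)/2 = 0.395, v̄ = (0.69+0.54)/2 = 0.615 → q = 3.8×0.395×0.615 = 0.9231 m³/s
Panel 5-6: Δb = 2.7 m, d̄ = (0.27+0.13)/2 = 0.2, v̄ = (0.54+0.35)/2 = 0.445 → q = 2.7×0.2×0.445 = 0.2403 m³/s
Q = Σ q = 2.668 m³/s

2.67 m³/s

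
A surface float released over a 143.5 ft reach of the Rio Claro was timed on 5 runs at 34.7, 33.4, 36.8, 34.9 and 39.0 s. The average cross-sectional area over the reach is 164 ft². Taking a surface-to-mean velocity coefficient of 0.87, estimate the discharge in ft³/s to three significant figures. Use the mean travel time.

573 ft³/s

t̄ = (34.7 + 33.4 + 36.8 + 34.9 + 39.0) / 5 = 35.76 s
v_surface = L / t̄ = 143.5 / 35.76 = 4.013 ft/s
v_mean = 0.87 × 4.013 = 3.491 ft/s
Q = A × v_mean = 164 × 3.491 = 572.6 ft³/s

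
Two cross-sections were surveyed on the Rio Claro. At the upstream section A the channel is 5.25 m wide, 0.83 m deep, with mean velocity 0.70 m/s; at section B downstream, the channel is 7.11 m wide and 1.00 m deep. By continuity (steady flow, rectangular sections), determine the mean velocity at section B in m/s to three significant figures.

Q = A₁V₁ = (5.25×0.83) × 0.70 = 3.050 m³/s
A₂ = 7.11 × 1.00 = 7.110 m²
V₂ = Q/A₂ = 3.050/7.110 = 0.4290 m/s

0.429 m/s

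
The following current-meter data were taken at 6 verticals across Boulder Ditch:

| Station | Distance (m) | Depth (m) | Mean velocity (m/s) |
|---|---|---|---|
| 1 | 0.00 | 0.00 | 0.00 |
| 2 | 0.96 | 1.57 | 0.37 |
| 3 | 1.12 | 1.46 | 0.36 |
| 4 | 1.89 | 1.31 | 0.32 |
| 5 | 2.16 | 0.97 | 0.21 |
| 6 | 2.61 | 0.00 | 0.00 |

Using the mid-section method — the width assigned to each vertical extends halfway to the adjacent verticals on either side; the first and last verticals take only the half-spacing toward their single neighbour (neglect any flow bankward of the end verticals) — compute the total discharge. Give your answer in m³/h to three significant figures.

w_2 = (1.12 − 0.00)/2 = 0.56 m; q_2 = 0.37 × 1.57 × 0.56 = 0.3253 m³/s
w_3 = (1.89 − 0.96)/2 = 0.465 m; q_3 = 0.36 × 1.46 × 0.465 = 0.2444 m³/s
w_4 = (2.16 − 1.12)/2 = 0.52 m; q_4 = 0.32 × 1.31 × 0.52 = 0.2180 m³/s
w_5 = (2.61 − 1.89)/2 = 0.36 m; q_5 = 0.21 × 0.97 × 0.36 = 0.07333 m³/s
Stations 1, 6 contribute zero (depth or velocity is 0).
Q = Σ qᵢ = 0.8610 m³/s
= 0.8610 × 3600 = 3100 m³/h

3100 m³/h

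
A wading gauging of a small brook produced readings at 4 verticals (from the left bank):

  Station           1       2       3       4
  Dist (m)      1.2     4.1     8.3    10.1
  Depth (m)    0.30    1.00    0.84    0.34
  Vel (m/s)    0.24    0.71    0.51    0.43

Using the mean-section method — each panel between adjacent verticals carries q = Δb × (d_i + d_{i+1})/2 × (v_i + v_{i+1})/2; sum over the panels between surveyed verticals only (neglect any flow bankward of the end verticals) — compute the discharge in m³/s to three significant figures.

3.75 m³/s

Panel 1-2: Δb = 2.9 m, d̄ = (0.30+1.00)/2 = 0.65, v̄ = (0.24+0.71)/2 = 0.475 → q = 2.9×0.65×0.475 = 0.8954 m³/s
Panel 2-3: Δb = 4.2 m, d̄ = (1.00+0.84)/2 = 0.92, v̄ = (0.71+0.51)/2 = 0.61 → q = 4.2×0.92×0.61 = 2.357 m³/s
Panel 3-4: Δb = 1.8 m, d̄ = (0.84+0.34)/2 = 0.59, v̄ = (0.51+0.43)/2 = 0.47 → q = 1.8×0.59×0.47 = 0.4991 m³/s
Q = Σ q = 3.752 m³/s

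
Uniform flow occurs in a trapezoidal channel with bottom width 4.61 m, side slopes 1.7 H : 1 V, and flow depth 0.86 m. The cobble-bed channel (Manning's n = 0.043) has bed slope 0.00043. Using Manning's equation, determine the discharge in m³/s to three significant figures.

A = (b + z·y)·y = (4.61 + 1.7×0.86)×0.86 = 5.222 m²
P = b + 2y√(1+z²) = 4.61 + 2×0.86×√(1+1.7²) = 8.002 m
R = A/P = 5.222/8.002 = 0.6525 m
Q = (1/n)·A·R^(2/3)·S^(1/2) = (1/0.043) × 5.222 × 0.6525^(2/3) × 0.00043^(1/2) = 1.895 m³/s

1.89 m³/s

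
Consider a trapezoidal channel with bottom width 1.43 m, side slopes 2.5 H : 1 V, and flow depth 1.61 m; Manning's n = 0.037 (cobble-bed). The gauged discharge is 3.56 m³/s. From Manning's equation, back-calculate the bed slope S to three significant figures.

0.000271

A = (b + z·y)·y = (1.43 + 2.5×1.61)×1.61 = 8.783 m²
P = b + 2y√(1+z²) = 1.43 + 2×1.61×√(1+2.5²) = 10.10 m
R = A/P = 8.783/10.10 = 0.8695 m
S = (Q·n / (1·A·R^(2/3)))² = (3.56×0.037 / (1×8.783×0.9110))² = 0.0002710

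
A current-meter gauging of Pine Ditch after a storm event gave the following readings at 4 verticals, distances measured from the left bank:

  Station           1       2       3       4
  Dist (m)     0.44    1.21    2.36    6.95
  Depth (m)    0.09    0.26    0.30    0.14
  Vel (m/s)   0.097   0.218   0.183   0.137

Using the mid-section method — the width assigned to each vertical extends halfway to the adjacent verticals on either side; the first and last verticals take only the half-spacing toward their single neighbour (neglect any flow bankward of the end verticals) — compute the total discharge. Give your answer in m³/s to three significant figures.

w_1 = (1.21 − 0.44)/2 = 0.385 m; q_1 = 0.097 × 0.09 × 0.385 = 0.003361 m³/s
w_2 = (2.36 − 0.44)/2 = 0.96 m; q_2 = 0.218 × 0.26 × 0.96 = 0.05441 m³/s
w_3 = (6.95 − 1.21)/2 = 2.87 m; q_3 = 0.183 × 0.30 × 2.87 = 0.1576 m³/s
w_4 = (6.95 − 2.36)/2 = 2.295 m; q_4 = 0.137 × 0.14 × 2.295 = 0.04402 m³/s
Q = Σ qᵢ = 0.2594 m³/s

0.259 m³/s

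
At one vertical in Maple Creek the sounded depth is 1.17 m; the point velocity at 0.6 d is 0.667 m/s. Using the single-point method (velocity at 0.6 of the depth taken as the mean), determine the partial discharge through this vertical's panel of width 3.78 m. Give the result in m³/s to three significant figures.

2.95 m³/s

v̄ = v₀.₆ = 0.667 m/s
q = v̄ × d × w = 0.6670 × 1.17 × 3.78 = 2.950 m³/s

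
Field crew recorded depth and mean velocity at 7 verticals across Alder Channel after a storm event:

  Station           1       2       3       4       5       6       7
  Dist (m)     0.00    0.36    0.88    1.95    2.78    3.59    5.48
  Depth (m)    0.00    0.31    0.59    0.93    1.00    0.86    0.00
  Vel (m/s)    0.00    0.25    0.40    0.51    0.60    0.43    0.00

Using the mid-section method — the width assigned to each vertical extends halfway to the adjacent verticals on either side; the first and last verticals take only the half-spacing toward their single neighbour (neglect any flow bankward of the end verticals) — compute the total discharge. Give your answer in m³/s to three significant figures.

w_2 = (0.88 − 0.00)/2 = 0.44 m; q_2 = 0.25 × 0.31 × 0.44 = 0.03410 m³/s
w_3 = (1.95 − 0.36)/2 = 0.795 m; q_3 = 0.40 × 0.59 × 0.795 = 0.1876 m³/s
w_4 = (2.78 − 0.88)/2 = 0.95 m; q_4 = 0.51 × 0.93 × 0.95 = 0.4506 m³/s
w_5 = (3.59 − 1.95)/2 = 0.82 m; q_5 = 0.60 × 1.00 × 0.82 = 0.4920 m³/s
w_6 = (5.48 − 2.78)/2 = 1.35 m; q_6 = 0.43 × 0.86 × 1.35 = 0.4992 m³/s
Stations 1, 7 contribute zero (depth or velocity is 0).
Q = Σ qᵢ = 1.664 m³/s

1.66 m³/s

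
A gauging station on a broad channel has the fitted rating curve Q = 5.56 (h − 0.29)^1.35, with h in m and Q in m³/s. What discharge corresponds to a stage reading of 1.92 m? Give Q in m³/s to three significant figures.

10.8 m³/s

Q = 5.56 × (1.92 − 0.29)^1.35 = 5.56 × 1.63^1.35 = 10.75 m³/s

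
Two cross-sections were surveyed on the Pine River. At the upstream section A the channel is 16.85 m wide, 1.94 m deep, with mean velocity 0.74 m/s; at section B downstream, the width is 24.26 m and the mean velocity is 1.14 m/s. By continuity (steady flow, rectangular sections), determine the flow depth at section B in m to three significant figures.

Q = A₁V₁ = (16.85×1.94) × 0.74 = 24.19 m³/s
d₂ = Q/(b₂ V₂) = 24.19/(24.26×1.14) = 0.8747 m

0.875 m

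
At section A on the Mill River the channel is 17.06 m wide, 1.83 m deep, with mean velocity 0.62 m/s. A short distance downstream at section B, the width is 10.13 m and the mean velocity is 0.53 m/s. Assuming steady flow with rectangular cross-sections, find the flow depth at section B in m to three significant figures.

Q = A₁V₁ = (17.06×1.83) × 0.62 = 19.36 m³/s
d₂ = Q/(b₂ V₂) = 19.36/(10.13×0.53) = 3.605 m

3.61 m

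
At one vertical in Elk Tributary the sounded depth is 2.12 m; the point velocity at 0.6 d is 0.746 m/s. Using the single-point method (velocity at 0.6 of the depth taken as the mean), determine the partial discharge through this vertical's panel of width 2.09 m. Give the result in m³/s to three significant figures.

3.31 m³/s

v̄ = v₀.₆ = 0.746 m/s
q = v̄ × d × w = 0.7460 × 2.12 × 2.09 = 3.305 m³/s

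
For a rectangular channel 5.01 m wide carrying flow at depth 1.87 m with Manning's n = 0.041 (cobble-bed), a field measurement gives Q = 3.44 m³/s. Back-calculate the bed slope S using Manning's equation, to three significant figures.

0.000207

A = b·y = 5.01 × 1.87 = 9.369 m²
P = b + 2y = 5.01 + 2×1.87 = 8.750 m
R = A/P = 9.369/8.750 = 1.071 m
S = (Q·n / (1·A·R^(2/3)))² = (3.44×0.041 / (1×9.369×1.047))² = 0.0002069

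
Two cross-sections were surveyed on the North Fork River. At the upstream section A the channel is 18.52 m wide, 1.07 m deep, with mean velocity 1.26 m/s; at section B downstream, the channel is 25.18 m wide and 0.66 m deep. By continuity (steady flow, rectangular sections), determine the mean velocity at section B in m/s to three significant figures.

Q = A₁V₁ = (18.52×1.07) × 1.26 = 24.97 m³/s
A₂ = 25.18 × 0.66 = 16.62 m²
V₂ = Q/A₂ = 24.97/16.62 = 1.502 m/s

1.50 m/s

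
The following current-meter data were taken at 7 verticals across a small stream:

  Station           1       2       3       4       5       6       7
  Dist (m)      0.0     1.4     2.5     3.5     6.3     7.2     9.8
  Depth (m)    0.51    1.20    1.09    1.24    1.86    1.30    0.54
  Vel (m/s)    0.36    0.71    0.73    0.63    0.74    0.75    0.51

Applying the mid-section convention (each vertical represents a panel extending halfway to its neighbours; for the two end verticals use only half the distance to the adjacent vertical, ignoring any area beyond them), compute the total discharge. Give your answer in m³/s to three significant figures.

w_1 = (1.4 − 0.0)/2 = 0.7 m; q_1 = 0.36 × 0.51 × 0.7 = 0.1285 m³/s
w_2 = (2.5 − 0.0)/2 = 1.25 m; q_2 = 0.71 × 1.20 × 1.25 = 1.065 m³/s
w_3 = (3.5 − 1.4)/2 = 1.05 m; q_3 = 0.73 × 1.09 × 1.05 = 0.8355 m³/s
w_4 = (6.3 − 2.5)/2 = 1.9 m; q_4 = 0.63 × 1.24 × 1.9 = 1.484 m³/s
w_5 = (7.2 − 3.5)/2 = 1.85 m; q_5 = 0.74 × 1.86 × 1.85 = 2.546 m³/s
w_6 = (9.8 − 6.3)/2 = 1.75 m; q_6 = 0.75 × 1.30 × 1.75 = 1.706 m³/s
w_7 = (9.8 − 7.2)/2 = 1.3 m; q_7 = 0.51 × 0.54 × 1.3 = 0.3580 m³/s
Q = Σ qᵢ = 8.124 m³/s

8.12 m³/s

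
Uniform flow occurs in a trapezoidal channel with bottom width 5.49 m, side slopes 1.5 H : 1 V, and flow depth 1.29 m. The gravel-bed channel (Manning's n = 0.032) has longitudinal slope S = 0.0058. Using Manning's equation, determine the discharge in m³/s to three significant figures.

A = (b + z·y)·y = (5.49 + 1.5×1.29)×1.29 = 9.578 m²
P = b + 2y√(1+z²) = 5.49 + 2×1.29×√(1+1.5²) = 10.14 m
R = A/P = 9.578/10.14 = 0.9445 m
Q = (1/n)·A·R^(2/3)·S^(1/2) = (1/0.032) × 9.578 × 0.9445^(2/3) × 0.0058^(1/2) = 21.94 m³/s

21.9 m³/s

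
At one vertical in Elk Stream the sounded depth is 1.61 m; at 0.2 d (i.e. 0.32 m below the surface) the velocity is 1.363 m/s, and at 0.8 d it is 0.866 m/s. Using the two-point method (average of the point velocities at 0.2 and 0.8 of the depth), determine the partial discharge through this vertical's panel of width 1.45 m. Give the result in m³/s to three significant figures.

v̄ = (1.363 + 0.866) / 2 = 1.115 m/s
q = v̄ × d × w = 1.115 × 1.61 × 1.45 = 2.602 m³/s

2.60 m³/s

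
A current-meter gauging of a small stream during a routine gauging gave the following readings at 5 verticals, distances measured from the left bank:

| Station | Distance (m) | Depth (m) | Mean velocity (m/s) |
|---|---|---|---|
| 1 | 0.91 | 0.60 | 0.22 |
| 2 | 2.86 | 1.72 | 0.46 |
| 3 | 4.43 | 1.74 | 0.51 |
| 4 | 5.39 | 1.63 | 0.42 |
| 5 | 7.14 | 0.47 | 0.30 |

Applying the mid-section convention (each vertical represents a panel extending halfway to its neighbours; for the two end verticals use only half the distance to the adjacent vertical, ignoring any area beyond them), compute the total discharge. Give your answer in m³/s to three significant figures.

3.69 m³/s

w_1 = (2.86 − 0.91)/2 = 0.975 m; q_1 = 0.22 × 0.60 × 0.975 = 0.1287 m³/s
w_2 = (4.43 − 0.91)/2 = 1.76 m; q_2 = 0.46 × 1.72 × 1.76 = 1.393 m³/s
w_3 = (5.39 − 2.86)/2 = 1.265 m; q_3 = 0.51 × 1.74 × 1.265 = 1.123 m³/s
w_4 = (7.14 − 4.43)/2 = 1.355 m; q_4 = 0.42 × 1.63 × 1.355 = 0.9276 m³/s
w_5 = (7.14 − 5.39)/2 = 0.875 m; q_5 = 0.30 × 0.47 × 0.875 = 0.1234 m³/s
Q = Σ qᵢ = 3.695 m³/s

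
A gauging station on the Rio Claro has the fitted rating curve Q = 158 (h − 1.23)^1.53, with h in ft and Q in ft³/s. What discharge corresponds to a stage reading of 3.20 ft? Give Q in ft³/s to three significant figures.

Q = 158 × (3.20 − 1.23)^1.53 = 158 × 1.97^1.53 = 445.9 ft³/s

446 ft³/s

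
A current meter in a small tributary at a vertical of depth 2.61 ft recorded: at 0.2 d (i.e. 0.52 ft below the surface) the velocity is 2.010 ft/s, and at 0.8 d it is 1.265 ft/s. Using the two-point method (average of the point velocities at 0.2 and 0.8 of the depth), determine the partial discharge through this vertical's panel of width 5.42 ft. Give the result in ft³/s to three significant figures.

23.2 ft³/s

v̄ = (2.010 + 1.265) / 2 = 1.638 ft/s
q = v̄ × d × w = 1.638 × 2.61 × 5.42 = 23.16 ft³/s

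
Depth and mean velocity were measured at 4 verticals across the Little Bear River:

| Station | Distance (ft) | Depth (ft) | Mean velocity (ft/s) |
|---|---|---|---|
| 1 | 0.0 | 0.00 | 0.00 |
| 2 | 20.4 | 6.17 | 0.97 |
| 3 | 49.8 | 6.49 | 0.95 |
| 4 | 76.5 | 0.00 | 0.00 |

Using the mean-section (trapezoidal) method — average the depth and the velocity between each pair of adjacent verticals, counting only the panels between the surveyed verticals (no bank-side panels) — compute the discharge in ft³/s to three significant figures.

250 ft³/s

Panel 1-2: Δb = 20.4 ft, d̄ = (0.00+6.17)/2 = 3.085, v̄ = (0.00+0.97)/2 = 0.485 → q = 20.4×3.085×0.485 = 30.52 ft³/s
Panel 2-3: Δb = 29.4 ft, d̄ = (6.17+6.49)/2 = 6.33, v̄ = (0.97+0.95)/2 = 0.96 → q = 29.4×6.33×0.96 = 178.7 ft³/s
Panel 3-4: Δb = 26.7 ft, d̄ = (6.49+0.00)/2 = 3.245, v̄ = (0.95+0.00)/2 = 0.475 → q = 26.7×3.245×0.475 = 41.15 ft³/s
Q = Σ q = 250.3 ft³/s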